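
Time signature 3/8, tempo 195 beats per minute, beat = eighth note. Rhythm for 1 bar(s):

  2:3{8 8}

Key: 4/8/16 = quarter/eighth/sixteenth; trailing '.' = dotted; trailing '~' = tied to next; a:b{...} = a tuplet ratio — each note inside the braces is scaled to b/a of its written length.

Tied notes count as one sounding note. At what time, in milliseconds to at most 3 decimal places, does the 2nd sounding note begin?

1. 0.0ms @ 0 + 461.538ms (3/2)
2. 461.538ms @ 3/2 + 461.538ms (3/2)

note 2 onset = 3/2b = 461.538ms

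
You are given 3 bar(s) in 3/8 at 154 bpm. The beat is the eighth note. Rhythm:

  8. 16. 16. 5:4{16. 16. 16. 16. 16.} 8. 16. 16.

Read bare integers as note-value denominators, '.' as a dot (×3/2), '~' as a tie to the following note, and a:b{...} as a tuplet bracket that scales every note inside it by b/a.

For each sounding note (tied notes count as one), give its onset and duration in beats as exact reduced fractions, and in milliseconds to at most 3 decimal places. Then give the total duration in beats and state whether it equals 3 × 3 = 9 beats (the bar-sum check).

1) 0.0ms=0b +584.416ms=3/2b
2) 584.416ms=3/2b +292.208ms=3/4b
3) 876.623ms=9/4b +292.208ms=3/4b
4) 1168.831ms=3b +233.766ms=3/5b
5) 1402.597ms=18/5b +233.766ms=3/5b
6) 1636.364ms=21/5b +233.766ms=3/5b
7) 1870.13ms=24/5b +233.766ms=3/5b
8) 2103.896ms=27/5b +233.766ms=3/5b
9) 2337.662ms=6b +584.416ms=3/2b
10) 2922.078ms=15/2b +292.208ms=3/4b
11) 3214.286ms=33/4b +292.208ms=3/4b
Σ=9b of 9 (154bpm 3/8) — PASS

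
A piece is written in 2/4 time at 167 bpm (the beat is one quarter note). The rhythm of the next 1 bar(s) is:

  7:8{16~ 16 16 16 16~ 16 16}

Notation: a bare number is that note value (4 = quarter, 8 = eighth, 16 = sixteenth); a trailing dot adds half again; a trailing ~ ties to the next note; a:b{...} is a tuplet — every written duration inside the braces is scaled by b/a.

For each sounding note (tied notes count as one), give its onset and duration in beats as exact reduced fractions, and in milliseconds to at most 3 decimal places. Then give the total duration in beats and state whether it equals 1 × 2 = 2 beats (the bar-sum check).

1) 0.0ms=0b +205.304ms=4/7b
2) 205.304ms=4/7b +102.652ms=2/7b
3) 307.956ms=6/7b +102.652ms=2/7b
4) 410.607ms=8/7b +205.304ms=4/7b
5) 615.911ms=12/7b +102.652ms=2/7b
Σ=2b of 2 (167bpm 2/4) — PASS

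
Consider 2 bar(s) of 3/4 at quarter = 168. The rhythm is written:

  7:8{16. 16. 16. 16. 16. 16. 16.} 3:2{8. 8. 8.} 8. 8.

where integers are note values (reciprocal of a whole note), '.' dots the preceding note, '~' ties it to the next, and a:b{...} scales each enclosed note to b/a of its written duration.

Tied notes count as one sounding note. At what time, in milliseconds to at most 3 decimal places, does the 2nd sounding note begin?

note 2 onset = 3/7b = 153.061ms

1. 0.0ms @ 0 + 153.061ms (3/7)
2. 153.061ms @ 3/7 + 153.061ms (3/7)
3. 306.122ms @ 6/7 + 153.061ms (3/7)
4. 459.184ms @ 9/7 + 153.061ms (3/7)
5. 612.245ms @ 12/7 + 153.061ms (3/7)
6. 765.306ms @ 15/7 + 153.061ms (3/7)
7. 918.367ms @ 18/7 + 153.061ms (3/7)
8. 1071.429ms @ 3 + 178.571ms (1/2)
9. 1250.0ms @ 7/2 + 178.571ms (1/2)
10. 1428.571ms @ 4 + 178.571ms (1/2)
11. 1607.143ms @ 9/2 + 267.857ms (3/4)
12. 1875.0ms @ 21/4 + 267.857ms (3/4)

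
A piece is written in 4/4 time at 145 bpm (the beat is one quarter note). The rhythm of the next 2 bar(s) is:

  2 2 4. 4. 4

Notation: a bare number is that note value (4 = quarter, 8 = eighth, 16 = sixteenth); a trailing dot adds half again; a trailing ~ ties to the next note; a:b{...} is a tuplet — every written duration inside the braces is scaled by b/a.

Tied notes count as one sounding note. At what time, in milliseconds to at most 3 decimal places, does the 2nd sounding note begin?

note 2 onset = 2b = 827.586ms

1. 0.0ms @ 0 + 827.586ms (2)
2. 827.586ms @ 2 + 827.586ms (2)
3. 1655.172ms @ 4 + 620.69ms (3/2)
4. 2275.862ms @ 11/2 + 620.69ms (3/2)
5. 2896.552ms @ 7 + 413.793ms (1)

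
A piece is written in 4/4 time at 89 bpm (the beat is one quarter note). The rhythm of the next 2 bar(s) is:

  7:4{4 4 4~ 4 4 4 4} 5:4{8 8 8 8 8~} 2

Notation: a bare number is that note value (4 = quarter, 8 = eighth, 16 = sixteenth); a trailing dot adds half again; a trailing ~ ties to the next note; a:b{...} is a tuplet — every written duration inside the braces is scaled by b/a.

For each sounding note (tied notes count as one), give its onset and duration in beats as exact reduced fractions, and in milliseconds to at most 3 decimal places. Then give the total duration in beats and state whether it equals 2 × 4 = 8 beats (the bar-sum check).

1) 0.0ms=0b +385.233ms=4/7b
2) 385.233ms=4/7b +385.233ms=4/7b
3) 770.465ms=8/7b +770.465ms=8/7b
4) 1540.931ms=16/7b +385.233ms=4/7b
5) 1926.164ms=20/7b +385.233ms=4/7b
6) 2311.396ms=24/7b +385.233ms=4/7b
7) 2696.629ms=4b +269.663ms=2/5b
8) 2966.292ms=22/5b +269.663ms=2/5b
9) 3235.955ms=24/5b +269.663ms=2/5b
10) 3505.618ms=26/5b +269.663ms=2/5b
11) 3775.281ms=28/5b +1617.978ms=12/5b
Σ=8b of 8 (89bpm 4/4) — PASS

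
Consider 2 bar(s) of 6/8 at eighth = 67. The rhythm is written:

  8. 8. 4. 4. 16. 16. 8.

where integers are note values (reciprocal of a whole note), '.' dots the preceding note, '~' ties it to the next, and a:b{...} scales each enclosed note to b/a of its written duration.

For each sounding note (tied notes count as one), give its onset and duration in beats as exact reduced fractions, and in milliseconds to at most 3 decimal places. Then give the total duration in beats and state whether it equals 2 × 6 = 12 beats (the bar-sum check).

1) 0.0ms=0b +1343.284ms=3/2b
2) 1343.284ms=3/2b +1343.284ms=3/2b
3) 2686.567ms=3b +2686.567ms=3b
4) 5373.134ms=6b +2686.567ms=3b
5) 8059.701ms=9b +671.642ms=3/4b
6) 8731.343ms=39/4b +671.642ms=3/4b
7) 9402.985ms=21/2b +1343.284ms=3/2b
Σ=12b of 12 (67bpm 6/8) — PASS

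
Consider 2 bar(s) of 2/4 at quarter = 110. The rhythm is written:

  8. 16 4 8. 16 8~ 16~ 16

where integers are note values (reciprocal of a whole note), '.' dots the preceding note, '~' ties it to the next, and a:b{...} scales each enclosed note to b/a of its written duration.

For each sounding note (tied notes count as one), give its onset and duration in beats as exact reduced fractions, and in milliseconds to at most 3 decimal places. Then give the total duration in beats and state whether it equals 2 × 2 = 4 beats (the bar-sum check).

1) 0.0ms=0b +409.091ms=3/4b
2) 409.091ms=3/4b +136.364ms=1/4b
3) 545.455ms=1b +545.455ms=1b
4) 1090.909ms=2b +409.091ms=3/4b
5) 1500.0ms=11/4b +136.364ms=1/4b
6) 1636.364ms=3b +545.455ms=1b
Σ=4b of 4 (110bpm 2/4) — PASS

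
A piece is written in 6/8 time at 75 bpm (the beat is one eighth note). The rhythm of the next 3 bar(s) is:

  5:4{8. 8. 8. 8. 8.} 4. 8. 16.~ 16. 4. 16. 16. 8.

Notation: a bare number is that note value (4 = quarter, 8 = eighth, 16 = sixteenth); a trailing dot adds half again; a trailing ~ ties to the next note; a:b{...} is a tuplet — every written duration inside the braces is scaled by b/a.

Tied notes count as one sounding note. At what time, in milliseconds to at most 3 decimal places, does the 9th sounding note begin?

note 9 onset = 12b = 9600.0ms

1. 0.0ms @ 0 + 960.0ms (6/5)
2. 960.0ms @ 6/5 + 960.0ms (6/5)
3. 1920.0ms @ 12/5 + 960.0ms (6/5)
4. 2880.0ms @ 18/5 + 960.0ms (6/5)
5. 3840.0ms @ 24/5 + 960.0ms (6/5)
6. 4800.0ms @ 6 + 2400.0ms (3)
7. 7200.0ms @ 9 + 1200.0ms (3/2)
8. 8400.0ms @ 21/2 + 1200.0ms (3/2)
9. 9600.0ms @ 12 + 2400.0ms (3)
10. 12000.0ms @ 15 + 600.0ms (3/4)
11. 12600.0ms @ 63/4 + 600.0ms (3/4)
12. 13200.0ms @ 33/2 + 1200.0ms (3/2)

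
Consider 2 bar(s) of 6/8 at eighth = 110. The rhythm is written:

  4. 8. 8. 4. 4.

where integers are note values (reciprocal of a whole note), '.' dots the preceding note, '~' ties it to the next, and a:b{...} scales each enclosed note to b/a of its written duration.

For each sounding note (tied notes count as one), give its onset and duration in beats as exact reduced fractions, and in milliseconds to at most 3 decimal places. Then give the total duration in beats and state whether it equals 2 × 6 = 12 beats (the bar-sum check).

1) 0.0ms=0b +1636.364ms=3b
2) 1636.364ms=3b +818.182ms=3/2b
3) 2454.545ms=9/2b +818.182ms=3/2b
4) 3272.727ms=6b +1636.364ms=3b
5) 4909.091ms=9b +1636.364ms=3b
Σ=12b of 12 (110bpm 6/8) — PASS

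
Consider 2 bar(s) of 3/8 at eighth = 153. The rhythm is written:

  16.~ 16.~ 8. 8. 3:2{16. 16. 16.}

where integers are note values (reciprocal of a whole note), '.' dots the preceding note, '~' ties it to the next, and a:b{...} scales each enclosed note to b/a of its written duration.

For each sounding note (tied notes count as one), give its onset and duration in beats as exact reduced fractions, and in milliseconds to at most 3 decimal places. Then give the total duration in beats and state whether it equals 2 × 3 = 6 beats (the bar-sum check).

1) 0.0ms=0b +1176.471ms=3b
2) 1176.471ms=3b +588.235ms=3/2b
3) 1764.706ms=9/2b +196.078ms=1/2b
4) 1960.784ms=5b +196.078ms=1/2b
5) 2156.863ms=11/2b +196.078ms=1/2b
Σ=6b of 6 (153bpm 3/8) — PASS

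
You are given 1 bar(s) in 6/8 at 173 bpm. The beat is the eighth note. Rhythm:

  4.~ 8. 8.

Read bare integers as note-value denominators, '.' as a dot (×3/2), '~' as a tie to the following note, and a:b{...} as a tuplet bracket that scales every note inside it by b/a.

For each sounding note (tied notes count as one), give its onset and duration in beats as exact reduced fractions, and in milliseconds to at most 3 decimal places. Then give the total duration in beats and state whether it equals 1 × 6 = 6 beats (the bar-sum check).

1) 0.0ms=0b +1560.694ms=9/2b
2) 1560.694ms=9/2b +520.231ms=3/2b
Σ=6b of 6 (173bpm 6/8) — PASS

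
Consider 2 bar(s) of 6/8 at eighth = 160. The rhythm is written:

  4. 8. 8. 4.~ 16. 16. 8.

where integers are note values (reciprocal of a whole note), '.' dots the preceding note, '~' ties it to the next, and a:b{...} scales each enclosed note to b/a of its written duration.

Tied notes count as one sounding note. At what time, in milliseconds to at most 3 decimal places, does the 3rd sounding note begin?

note 3 onset = 9/2b = 1687.5ms

1. 0.0ms @ 0 + 1125.0ms (3)
2. 1125.0ms @ 3 + 562.5ms (3/2)
3. 1687.5ms @ 9/2 + 562.5ms (3/2)
4. 2250.0ms @ 6 + 1406.25ms (15/4)
5. 3656.25ms @ 39/4 + 281.25ms (3/4)
6. 3937.5ms @ 21/2 + 562.5ms (3/2)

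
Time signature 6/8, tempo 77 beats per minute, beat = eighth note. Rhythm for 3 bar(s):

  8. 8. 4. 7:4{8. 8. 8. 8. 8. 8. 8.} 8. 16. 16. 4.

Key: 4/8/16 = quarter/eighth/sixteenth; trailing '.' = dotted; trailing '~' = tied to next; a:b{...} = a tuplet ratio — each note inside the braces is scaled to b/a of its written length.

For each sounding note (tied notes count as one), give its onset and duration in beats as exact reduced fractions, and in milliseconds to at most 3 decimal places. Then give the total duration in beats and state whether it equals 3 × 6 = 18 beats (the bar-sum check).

1) 0.0ms=0b +1168.831ms=3/2b
2) 1168.831ms=3/2b +1168.831ms=3/2b
3) 2337.662ms=3b +2337.662ms=3b
4) 4675.325ms=6b +667.904ms=6/7b
5) 5343.228ms=48/7b +667.904ms=6/7b
6) 6011.132ms=54/7b +667.904ms=6/7b
7) 6679.035ms=60/7b +667.904ms=6/7b
8) 7346.939ms=66/7b +667.904ms=6/7b
9) 8014.842ms=72/7b +667.904ms=6/7b
10) 8682.746ms=78/7b +667.904ms=6/7b
11) 9350.649ms=12b +1168.831ms=3/2b
12) 10519.481ms=27/2b +584.416ms=3/4b
13) 11103.896ms=57/4b +584.416ms=3/4b
14) 11688.312ms=15b +2337.662ms=3b
Σ=18b of 18 (77bpm 6/8) — PASS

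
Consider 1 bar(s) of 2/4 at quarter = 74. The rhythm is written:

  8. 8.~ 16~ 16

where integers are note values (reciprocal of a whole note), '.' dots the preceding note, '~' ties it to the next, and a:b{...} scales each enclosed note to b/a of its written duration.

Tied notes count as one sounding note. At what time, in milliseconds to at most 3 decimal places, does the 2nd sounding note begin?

1. 0.0ms @ 0 + 608.108ms (3/4)
2. 608.108ms @ 3/4 + 1013.514ms (5/4)

note 2 onset = 3/4b = 608.108ms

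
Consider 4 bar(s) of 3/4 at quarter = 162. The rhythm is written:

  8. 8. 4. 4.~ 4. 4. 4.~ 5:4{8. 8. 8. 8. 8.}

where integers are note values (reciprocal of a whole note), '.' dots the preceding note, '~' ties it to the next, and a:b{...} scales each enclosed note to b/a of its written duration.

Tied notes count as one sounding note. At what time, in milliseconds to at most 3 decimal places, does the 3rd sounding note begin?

note 3 onset = 3/2b = 555.556ms

1. 0.0ms @ 0 + 277.778ms (3/4)
2. 277.778ms @ 3/4 + 277.778ms (3/4)
3. 555.556ms @ 3/2 + 555.556ms (3/2)
4. 1111.111ms @ 3 + 1111.111ms (3)
5. 2222.222ms @ 6 + 555.556ms (3/2)
6. 2777.778ms @ 15/2 + 777.778ms (21/10)
7. 3555.556ms @ 48/5 + 222.222ms (3/5)
8. 3777.778ms @ 51/5 + 222.222ms (3/5)
9. 4000.0ms @ 54/5 + 222.222ms (3/5)
10. 4222.222ms @ 57/5 + 222.222ms (3/5)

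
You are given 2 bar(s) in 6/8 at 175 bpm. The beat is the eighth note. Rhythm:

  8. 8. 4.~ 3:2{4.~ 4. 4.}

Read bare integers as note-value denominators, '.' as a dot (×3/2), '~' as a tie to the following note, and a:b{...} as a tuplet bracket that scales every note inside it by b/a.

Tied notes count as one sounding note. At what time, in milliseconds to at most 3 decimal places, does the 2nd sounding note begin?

note 2 onset = 3/2b = 514.286ms

1. 0.0ms @ 0 + 514.286ms (3/2)
2. 514.286ms @ 3/2 + 514.286ms (3/2)
3. 1028.571ms @ 3 + 2400.0ms (7)
4. 3428.571ms @ 10 + 685.714ms (2)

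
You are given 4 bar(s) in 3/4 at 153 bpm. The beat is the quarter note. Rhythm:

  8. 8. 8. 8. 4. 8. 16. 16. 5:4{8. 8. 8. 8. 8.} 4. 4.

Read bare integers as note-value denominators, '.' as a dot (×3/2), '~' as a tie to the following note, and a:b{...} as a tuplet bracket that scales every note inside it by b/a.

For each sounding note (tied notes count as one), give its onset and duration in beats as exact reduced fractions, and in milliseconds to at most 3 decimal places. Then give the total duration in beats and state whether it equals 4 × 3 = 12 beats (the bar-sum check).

1) 0.0ms=0b +294.118ms=3/4b
2) 294.118ms=3/4b +294.118ms=3/4b
3) 588.235ms=3/2b +294.118ms=3/4b
4) 882.353ms=9/4b +294.118ms=3/4b
5) 1176.471ms=3b +588.235ms=3/2b
6) 1764.706ms=9/2b +294.118ms=3/4b
7) 2058.824ms=21/4b +147.059ms=3/8b
8) 2205.882ms=45/8b +147.059ms=3/8b
9) 2352.941ms=6b +235.294ms=3/5b
10) 2588.235ms=33/5b +235.294ms=3/5b
11) 2823.529ms=36/5b +235.294ms=3/5b
12) 3058.824ms=39/5b +235.294ms=3/5b
13) 3294.118ms=42/5b +235.294ms=3/5b
14) 3529.412ms=9b +588.235ms=3/2b
15) 4117.647ms=21/2b +588.235ms=3/2b
Σ=12b of 12 (153bpm 3/4) — PASS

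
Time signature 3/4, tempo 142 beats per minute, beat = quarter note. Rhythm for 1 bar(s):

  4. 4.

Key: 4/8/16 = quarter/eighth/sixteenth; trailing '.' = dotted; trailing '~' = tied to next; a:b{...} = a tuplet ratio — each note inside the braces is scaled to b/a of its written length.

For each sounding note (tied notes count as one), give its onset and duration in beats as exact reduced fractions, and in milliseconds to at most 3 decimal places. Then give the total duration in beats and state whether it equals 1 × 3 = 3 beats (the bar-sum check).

1) 0.0ms=0b +633.803ms=3/2b
2) 633.803ms=3/2b +633.803ms=3/2b
Σ=3b of 3 (142bpm 3/4) — PASS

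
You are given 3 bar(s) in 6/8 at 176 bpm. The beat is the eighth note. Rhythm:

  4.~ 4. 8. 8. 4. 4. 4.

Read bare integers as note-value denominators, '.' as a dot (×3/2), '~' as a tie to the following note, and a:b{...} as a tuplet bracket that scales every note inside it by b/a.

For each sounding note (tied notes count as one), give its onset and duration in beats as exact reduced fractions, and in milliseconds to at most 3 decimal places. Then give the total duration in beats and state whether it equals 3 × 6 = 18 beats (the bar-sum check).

1) 0.0ms=0b +2045.455ms=6b
2) 2045.455ms=6b +511.364ms=3/2b
3) 2556.818ms=15/2b +511.364ms=3/2b
4) 3068.182ms=9b +1022.727ms=3b
5) 4090.909ms=12b +1022.727ms=3b
6) 5113.636ms=15b +1022.727ms=3b
Σ=18b of 18 (176bpm 6/8) — PASS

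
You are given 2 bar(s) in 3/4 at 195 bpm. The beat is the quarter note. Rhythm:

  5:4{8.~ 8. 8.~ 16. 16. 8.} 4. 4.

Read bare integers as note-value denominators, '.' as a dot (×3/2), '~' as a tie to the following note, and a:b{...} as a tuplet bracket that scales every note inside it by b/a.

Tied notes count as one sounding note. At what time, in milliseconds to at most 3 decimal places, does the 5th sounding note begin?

1. 0.0ms @ 0 + 369.231ms (6/5)
2. 369.231ms @ 6/5 + 276.923ms (9/10)
3. 646.154ms @ 21/10 + 92.308ms (3/10)
4. 738.462ms @ 12/5 + 184.615ms (3/5)
5. 923.077ms @ 3 + 461.538ms (3/2)
6. 1384.615ms @ 9/2 + 461.538ms (3/2)

note 5 onset = 3b = 923.077ms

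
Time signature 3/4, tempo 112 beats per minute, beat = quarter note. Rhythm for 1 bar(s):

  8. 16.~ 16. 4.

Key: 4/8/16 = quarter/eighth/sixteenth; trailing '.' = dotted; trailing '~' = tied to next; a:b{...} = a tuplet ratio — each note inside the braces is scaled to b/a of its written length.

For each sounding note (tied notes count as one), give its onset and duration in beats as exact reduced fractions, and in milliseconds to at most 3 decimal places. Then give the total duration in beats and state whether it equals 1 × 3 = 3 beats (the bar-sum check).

1) 0.0ms=0b +401.786ms=3/4b
2) 401.786ms=3/4b +401.786ms=3/4b
3) 803.571ms=3/2b +803.571ms=3/2b
Σ=3b of 3 (112bpm 3/4) — PASS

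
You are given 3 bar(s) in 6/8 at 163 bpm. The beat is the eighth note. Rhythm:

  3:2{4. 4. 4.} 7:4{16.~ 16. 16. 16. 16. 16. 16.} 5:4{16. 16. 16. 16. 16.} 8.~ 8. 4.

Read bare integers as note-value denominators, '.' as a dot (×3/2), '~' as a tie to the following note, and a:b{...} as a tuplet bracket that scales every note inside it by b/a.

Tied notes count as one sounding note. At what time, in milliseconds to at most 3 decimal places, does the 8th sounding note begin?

note 8 onset = 57/7b = 2997.371ms

1. 0.0ms @ 0 + 736.196ms (2)
2. 736.196ms @ 2 + 736.196ms (2)
3. 1472.393ms @ 4 + 736.196ms (2)
4. 2208.589ms @ 6 + 315.513ms (6/7)
5. 2524.102ms @ 48/7 + 157.756ms (3/7)
6. 2681.858ms @ 51/7 + 157.756ms (3/7)
7. 2839.614ms @ 54/7 + 157.756ms (3/7)
8. 2997.371ms @ 57/7 + 157.756ms (3/7)
9. 3155.127ms @ 60/7 + 157.756ms (3/7)
10. 3312.883ms @ 9 + 220.859ms (3/5)
11. 3533.742ms @ 48/5 + 220.859ms (3/5)
12. 3754.601ms @ 51/5 + 220.859ms (3/5)
13. 3975.46ms @ 54/5 + 220.859ms (3/5)
14. 4196.319ms @ 57/5 + 220.859ms (3/5)
15. 4417.178ms @ 12 + 1104.294ms (3)
16. 5521.472ms @ 15 + 1104.294ms (3)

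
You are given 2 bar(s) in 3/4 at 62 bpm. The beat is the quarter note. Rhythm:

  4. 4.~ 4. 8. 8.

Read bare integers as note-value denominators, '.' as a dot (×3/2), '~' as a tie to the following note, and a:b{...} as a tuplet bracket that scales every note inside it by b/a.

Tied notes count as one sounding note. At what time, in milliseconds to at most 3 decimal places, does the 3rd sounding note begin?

1. 0.0ms @ 0 + 1451.613ms (3/2)
2. 1451.613ms @ 3/2 + 2903.226ms (3)
3. 4354.839ms @ 9/2 + 725.806ms (3/4)
4. 5080.645ms @ 21/4 + 725.806ms (3/4)

note 3 onset = 9/2b = 4354.839ms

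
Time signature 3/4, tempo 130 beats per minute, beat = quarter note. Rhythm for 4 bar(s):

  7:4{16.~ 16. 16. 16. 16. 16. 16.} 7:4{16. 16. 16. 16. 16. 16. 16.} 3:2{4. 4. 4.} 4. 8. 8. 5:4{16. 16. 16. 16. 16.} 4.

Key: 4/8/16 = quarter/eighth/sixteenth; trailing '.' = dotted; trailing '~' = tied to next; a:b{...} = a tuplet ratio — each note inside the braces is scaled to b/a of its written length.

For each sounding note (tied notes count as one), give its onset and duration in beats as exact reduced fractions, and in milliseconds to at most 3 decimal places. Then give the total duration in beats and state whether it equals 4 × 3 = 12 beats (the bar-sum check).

1) 0.0ms=0b +197.802ms=3/7b
2) 197.802ms=3/7b +98.901ms=3/14b
3) 296.703ms=9/14b +98.901ms=3/14b
4) 395.604ms=6/7b +98.901ms=3/14b
5) 494.505ms=15/14b +98.901ms=3/14b
6) 593.407ms=9/7b +98.901ms=3/14b
7) 692.308ms=3/2b +98.901ms=3/14b
8) 791.209ms=12/7b +98.901ms=3/14b
9) 890.11ms=27/14b +98.901ms=3/14b
10) 989.011ms=15/7b +98.901ms=3/14b
11) 1087.912ms=33/14b +98.901ms=3/14b
12) 1186.813ms=18/7b +98.901ms=3/14b
13) 1285.714ms=39/14b +98.901ms=3/14b
14) 1384.615ms=3b +461.538ms=1b
15) 1846.154ms=4b +461.538ms=1b
16) 2307.692ms=5b +461.538ms=1b
17) 2769.231ms=6b +692.308ms=3/2b
18) 3461.538ms=15/2b +346.154ms=3/4b
19) 3807.692ms=33/4b +346.154ms=3/4b
20) 4153.846ms=9b +138.462ms=3/10b
21) 4292.308ms=93/10b +138.462ms=3/10b
22) 4430.769ms=48/5b +138.462ms=3/10b
23) 4569.231ms=99/10b +138.462ms=3/10b
24) 4707.692ms=51/5b +138.462ms=3/10b
25) 4846.154ms=21/2b +692.308ms=3/2b
Σ=12b of 12 (130bpm 3/4) — PASS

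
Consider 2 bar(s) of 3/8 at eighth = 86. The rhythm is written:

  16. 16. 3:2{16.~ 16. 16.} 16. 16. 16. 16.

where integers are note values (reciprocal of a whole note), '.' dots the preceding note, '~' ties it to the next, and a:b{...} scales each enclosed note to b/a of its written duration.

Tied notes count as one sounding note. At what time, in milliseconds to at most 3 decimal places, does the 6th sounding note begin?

note 6 onset = 15/4b = 2616.279ms

1. 0.0ms @ 0 + 523.256ms (3/4)
2. 523.256ms @ 3/4 + 523.256ms (3/4)
3. 1046.512ms @ 3/2 + 697.674ms (1)
4. 1744.186ms @ 5/2 + 348.837ms (1/2)
5. 2093.023ms @ 3 + 523.256ms (3/4)
6. 2616.279ms @ 15/4 + 523.256ms (3/4)
7. 3139.535ms @ 9/2 + 523.256ms (3/4)
8. 3662.791ms @ 21/4 + 523.256ms (3/4)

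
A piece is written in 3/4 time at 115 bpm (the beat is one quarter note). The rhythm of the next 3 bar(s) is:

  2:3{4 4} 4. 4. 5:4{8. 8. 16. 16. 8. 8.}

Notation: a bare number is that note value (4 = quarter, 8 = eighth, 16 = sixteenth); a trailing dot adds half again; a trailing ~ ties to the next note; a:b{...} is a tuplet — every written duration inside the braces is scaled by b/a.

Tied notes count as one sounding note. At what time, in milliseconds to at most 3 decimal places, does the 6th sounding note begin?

1. 0.0ms @ 0 + 782.609ms (3/2)
2. 782.609ms @ 3/2 + 782.609ms (3/2)
3. 1565.217ms @ 3 + 782.609ms (3/2)
4. 2347.826ms @ 9/2 + 782.609ms (3/2)
5. 3130.435ms @ 6 + 313.043ms (3/5)
6. 3443.478ms @ 33/5 + 313.043ms (3/5)
7. 3756.522ms @ 36/5 + 156.522ms (3/10)
8. 3913.043ms @ 15/2 + 156.522ms (3/10)
9. 4069.565ms @ 39/5 + 313.043ms (3/5)
10. 4382.609ms @ 42/5 + 313.043ms (3/5)

note 6 onset = 33/5b = 3443.478ms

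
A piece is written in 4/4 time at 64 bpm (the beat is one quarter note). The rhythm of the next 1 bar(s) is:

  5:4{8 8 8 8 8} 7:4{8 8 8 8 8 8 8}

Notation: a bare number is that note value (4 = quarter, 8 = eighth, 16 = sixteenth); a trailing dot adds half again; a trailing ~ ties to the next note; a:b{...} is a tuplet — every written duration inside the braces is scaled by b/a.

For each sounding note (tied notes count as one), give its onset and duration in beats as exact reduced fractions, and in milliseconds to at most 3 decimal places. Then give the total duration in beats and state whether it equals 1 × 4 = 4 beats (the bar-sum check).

1) 0.0ms=0b +375.0ms=2/5b
2) 375.0ms=2/5b +375.0ms=2/5b
3) 750.0ms=4/5b +375.0ms=2/5b
4) 1125.0ms=6/5b +375.0ms=2/5b
5) 1500.0ms=8/5b +375.0ms=2/5b
6) 1875.0ms=2b +267.857ms=2/7b
7) 2142.857ms=16/7b +267.857ms=2/7b
8) 2410.714ms=18/7b +267.857ms=2/7b
9) 2678.571ms=20/7b +267.857ms=2/7b
10) 2946.429ms=22/7b +267.857ms=2/7b
11) 3214.286ms=24/7b +267.857ms=2/7b
12) 3482.143ms=26/7b +267.857ms=2/7b
Σ=4b of 4 (64bpm 4/4) — PASS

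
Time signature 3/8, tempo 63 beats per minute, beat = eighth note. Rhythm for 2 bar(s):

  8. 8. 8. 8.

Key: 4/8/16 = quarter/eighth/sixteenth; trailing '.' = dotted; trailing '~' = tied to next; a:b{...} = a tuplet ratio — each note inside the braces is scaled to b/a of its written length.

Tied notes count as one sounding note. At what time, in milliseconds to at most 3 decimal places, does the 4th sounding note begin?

1. 0.0ms @ 0 + 1428.571ms (3/2)
2. 1428.571ms @ 3/2 + 1428.571ms (3/2)
3. 2857.143ms @ 3 + 1428.571ms (3/2)
4. 4285.714ms @ 9/2 + 1428.571ms (3/2)

note 4 onset = 9/2b = 4285.714ms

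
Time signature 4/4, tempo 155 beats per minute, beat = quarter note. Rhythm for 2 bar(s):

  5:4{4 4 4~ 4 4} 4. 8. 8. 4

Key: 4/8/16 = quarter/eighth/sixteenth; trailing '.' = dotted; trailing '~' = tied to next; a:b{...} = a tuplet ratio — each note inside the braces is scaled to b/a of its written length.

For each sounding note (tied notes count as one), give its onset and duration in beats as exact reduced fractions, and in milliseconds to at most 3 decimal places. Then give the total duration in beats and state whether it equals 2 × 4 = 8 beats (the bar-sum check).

1) 0.0ms=0b +309.677ms=4/5b
2) 309.677ms=4/5b +309.677ms=4/5b
3) 619.355ms=8/5b +619.355ms=8/5b
4) 1238.71ms=16/5b +309.677ms=4/5b
5) 1548.387ms=4b +580.645ms=3/2b
6) 2129.032ms=11/2b +290.323ms=3/4b
7) 2419.355ms=25/4b +290.323ms=3/4b
8) 2709.677ms=7b +387.097ms=1b
Σ=8b of 8 (155bpm 4/4) — PASS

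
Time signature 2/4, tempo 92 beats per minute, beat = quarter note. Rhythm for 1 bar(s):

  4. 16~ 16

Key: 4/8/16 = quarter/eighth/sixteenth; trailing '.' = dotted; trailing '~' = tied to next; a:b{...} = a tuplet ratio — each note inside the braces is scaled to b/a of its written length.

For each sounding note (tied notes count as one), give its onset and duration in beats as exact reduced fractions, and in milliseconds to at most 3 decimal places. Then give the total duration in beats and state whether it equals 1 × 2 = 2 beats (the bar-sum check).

1) 0.0ms=0b +978.261ms=3/2b
2) 978.261ms=3/2b +326.087ms=1/2b
Σ=2b of 2 (92bpm 2/4) — PASS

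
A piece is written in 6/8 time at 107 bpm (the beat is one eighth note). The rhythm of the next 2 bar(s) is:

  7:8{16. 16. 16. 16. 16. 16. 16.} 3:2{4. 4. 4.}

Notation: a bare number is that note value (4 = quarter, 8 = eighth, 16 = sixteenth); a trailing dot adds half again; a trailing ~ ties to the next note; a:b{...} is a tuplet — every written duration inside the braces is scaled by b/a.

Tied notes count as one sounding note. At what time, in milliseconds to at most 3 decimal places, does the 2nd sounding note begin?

1. 0.0ms @ 0 + 480.641ms (6/7)
2. 480.641ms @ 6/7 + 480.641ms (6/7)
3. 961.282ms @ 12/7 + 480.641ms (6/7)
4. 1441.923ms @ 18/7 + 480.641ms (6/7)
5. 1922.563ms @ 24/7 + 480.641ms (6/7)
6. 2403.204ms @ 30/7 + 480.641ms (6/7)
7. 2883.845ms @ 36/7 + 480.641ms (6/7)
8. 3364.486ms @ 6 + 1121.495ms (2)
9. 4485.981ms @ 8 + 1121.495ms (2)
10. 5607.477ms @ 10 + 1121.495ms (2)

note 2 onset = 6/7b = 480.641ms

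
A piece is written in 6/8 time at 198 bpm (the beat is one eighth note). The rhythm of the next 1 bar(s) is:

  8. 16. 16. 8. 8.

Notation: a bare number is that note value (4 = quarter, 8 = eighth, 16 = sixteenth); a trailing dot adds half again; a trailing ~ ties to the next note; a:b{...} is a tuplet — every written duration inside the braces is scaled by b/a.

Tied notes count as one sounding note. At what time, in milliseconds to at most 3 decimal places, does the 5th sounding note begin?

1. 0.0ms @ 0 + 454.545ms (3/2)
2. 454.545ms @ 3/2 + 227.273ms (3/4)
3. 681.818ms @ 9/4 + 227.273ms (3/4)
4. 909.091ms @ 3 + 454.545ms (3/2)
5. 1363.636ms @ 9/2 + 454.545ms (3/2)

note 5 onset = 9/2b = 1363.636ms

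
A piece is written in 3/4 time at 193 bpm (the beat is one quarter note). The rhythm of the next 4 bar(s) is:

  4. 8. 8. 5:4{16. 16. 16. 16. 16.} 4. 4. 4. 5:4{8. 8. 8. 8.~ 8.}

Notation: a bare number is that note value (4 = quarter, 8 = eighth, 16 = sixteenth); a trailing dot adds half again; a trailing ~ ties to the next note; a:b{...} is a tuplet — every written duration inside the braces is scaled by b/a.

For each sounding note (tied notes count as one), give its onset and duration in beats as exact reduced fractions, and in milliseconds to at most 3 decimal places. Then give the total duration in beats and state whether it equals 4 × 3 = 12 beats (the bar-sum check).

1) 0.0ms=0b +466.321ms=3/2b
2) 466.321ms=3/2b +233.161ms=3/4b
3) 699.482ms=9/4b +233.161ms=3/4b
4) 932.642ms=3b +93.264ms=3/10b
5) 1025.907ms=33/10b +93.264ms=3/10b
6) 1119.171ms=18/5b +93.264ms=3/10b
7) 1212.435ms=39/10b +93.264ms=3/10b
8) 1305.699ms=21/5b +93.264ms=3/10b
9) 1398.964ms=9/2b +466.321ms=3/2b
10) 1865.285ms=6b +466.321ms=3/2b
11) 2331.606ms=15/2b +466.321ms=3/2b
12) 2797.927ms=9b +186.528ms=3/5b
13) 2984.456ms=48/5b +186.528ms=3/5b
14) 3170.984ms=51/5b +186.528ms=3/5b
15) 3357.513ms=54/5b +373.057ms=6/5b
Σ=12b of 12 (193bpm 3/4) — PASS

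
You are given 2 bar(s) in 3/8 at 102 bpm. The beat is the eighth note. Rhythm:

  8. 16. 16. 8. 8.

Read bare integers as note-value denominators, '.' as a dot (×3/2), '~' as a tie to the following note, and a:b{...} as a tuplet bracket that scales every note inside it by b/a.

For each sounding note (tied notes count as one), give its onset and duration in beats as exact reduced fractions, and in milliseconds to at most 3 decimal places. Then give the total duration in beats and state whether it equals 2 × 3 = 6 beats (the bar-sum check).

1) 0.0ms=0b +882.353ms=3/2b
2) 882.353ms=3/2b +441.176ms=3/4b
3) 1323.529ms=9/4b +441.176ms=3/4b
4) 1764.706ms=3b +882.353ms=3/2b
5) 2647.059ms=9/2b +882.353ms=3/2b
Σ=6b of 6 (102bpm 3/8) — PASS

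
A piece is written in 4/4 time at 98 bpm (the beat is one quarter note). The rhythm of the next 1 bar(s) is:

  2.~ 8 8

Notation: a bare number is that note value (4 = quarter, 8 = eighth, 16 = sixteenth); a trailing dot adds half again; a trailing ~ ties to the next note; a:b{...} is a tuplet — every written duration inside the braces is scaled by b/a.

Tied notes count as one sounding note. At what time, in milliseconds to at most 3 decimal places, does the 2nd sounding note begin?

1. 0.0ms @ 0 + 2142.857ms (7/2)
2. 2142.857ms @ 7/2 + 306.122ms (1/2)

note 2 onset = 7/2b = 2142.857ms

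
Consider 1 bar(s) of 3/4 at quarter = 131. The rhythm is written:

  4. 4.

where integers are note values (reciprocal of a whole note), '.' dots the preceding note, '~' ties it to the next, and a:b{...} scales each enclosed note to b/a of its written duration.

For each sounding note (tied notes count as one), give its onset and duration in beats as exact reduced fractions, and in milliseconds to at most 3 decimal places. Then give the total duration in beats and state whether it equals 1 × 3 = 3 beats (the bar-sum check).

1) 0.0ms=0b +687.023ms=3/2b
2) 687.023ms=3/2b +687.023ms=3/2b
Σ=3b of 3 (131bpm 3/4) — PASS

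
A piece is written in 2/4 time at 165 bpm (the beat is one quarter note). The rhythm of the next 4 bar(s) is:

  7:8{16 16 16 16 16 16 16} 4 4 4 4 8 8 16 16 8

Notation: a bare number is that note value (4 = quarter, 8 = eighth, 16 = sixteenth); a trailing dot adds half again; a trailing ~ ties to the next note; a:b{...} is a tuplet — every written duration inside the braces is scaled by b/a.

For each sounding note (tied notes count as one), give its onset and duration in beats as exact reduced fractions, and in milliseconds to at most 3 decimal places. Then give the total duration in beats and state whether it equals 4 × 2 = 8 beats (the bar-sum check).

1) 0.0ms=0b +103.896ms=2/7b
2) 103.896ms=2/7b +103.896ms=2/7b
3) 207.792ms=4/7b +103.896ms=2/7b
4) 311.688ms=6/7b +103.896ms=2/7b
5) 415.584ms=8/7b +103.896ms=2/7b
6) 519.481ms=10/7b +103.896ms=2/7b
7) 623.377ms=12/7b +103.896ms=2/7b
8) 727.273ms=2b +363.636ms=1b
9) 1090.909ms=3b +363.636ms=1b
10) 1454.545ms=4b +363.636ms=1b
11) 1818.182ms=5b +363.636ms=1b
12) 2181.818ms=6b +181.818ms=1/2b
13) 2363.636ms=13/2b +181.818ms=1/2b
14) 2545.455ms=7b +90.909ms=1/4b
15) 2636.364ms=29/4b +90.909ms=1/4b
16) 2727.273ms=15/2b +181.818ms=1/2b
Σ=8b of 8 (165bpm 2/4) — PASS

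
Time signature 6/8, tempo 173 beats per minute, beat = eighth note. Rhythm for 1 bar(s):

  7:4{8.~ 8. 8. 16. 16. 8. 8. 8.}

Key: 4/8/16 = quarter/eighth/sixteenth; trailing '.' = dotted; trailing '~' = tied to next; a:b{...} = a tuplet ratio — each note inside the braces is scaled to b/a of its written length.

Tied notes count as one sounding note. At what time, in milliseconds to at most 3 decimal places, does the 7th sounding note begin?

note 7 onset = 36/7b = 1783.65ms

1. 0.0ms @ 0 + 594.55ms (12/7)
2. 594.55ms @ 12/7 + 297.275ms (6/7)
3. 891.825ms @ 18/7 + 148.637ms (3/7)
4. 1040.462ms @ 3 + 148.637ms (3/7)
5. 1189.1ms @ 24/7 + 297.275ms (6/7)
6. 1486.375ms @ 30/7 + 297.275ms (6/7)
7. 1783.65ms @ 36/7 + 297.275ms (6/7)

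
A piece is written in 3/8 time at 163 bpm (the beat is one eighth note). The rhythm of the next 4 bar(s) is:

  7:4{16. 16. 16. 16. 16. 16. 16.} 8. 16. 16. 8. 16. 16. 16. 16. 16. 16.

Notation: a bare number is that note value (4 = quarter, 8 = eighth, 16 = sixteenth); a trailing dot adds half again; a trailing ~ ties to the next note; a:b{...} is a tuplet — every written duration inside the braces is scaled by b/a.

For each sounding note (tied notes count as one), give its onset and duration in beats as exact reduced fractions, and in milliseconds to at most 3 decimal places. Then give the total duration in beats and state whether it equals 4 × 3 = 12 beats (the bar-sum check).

1) 0.0ms=0b +157.756ms=3/7b
2) 157.756ms=3/7b +157.756ms=3/7b
3) 315.513ms=6/7b +157.756ms=3/7b
4) 473.269ms=9/7b +157.756ms=3/7b
5) 631.025ms=12/7b +157.756ms=3/7b
6) 788.782ms=15/7b +157.756ms=3/7b
7) 946.538ms=18/7b +157.756ms=3/7b
8) 1104.294ms=3b +552.147ms=3/2b
9) 1656.442ms=9/2b +276.074ms=3/4b
10) 1932.515ms=21/4b +276.074ms=3/4b
11) 2208.589ms=6b +552.147ms=3/2b
12) 2760.736ms=15/2b +276.074ms=3/4b
13) 3036.81ms=33/4b +276.074ms=3/4b
14) 3312.883ms=9b +276.074ms=3/4b
15) 3588.957ms=39/4b +276.074ms=3/4b
16) 3865.031ms=21/2b +276.074ms=3/4b
17) 4141.104ms=45/4b +276.074ms=3/4b
Σ=12b of 12 (163bpm 3/8) — PASS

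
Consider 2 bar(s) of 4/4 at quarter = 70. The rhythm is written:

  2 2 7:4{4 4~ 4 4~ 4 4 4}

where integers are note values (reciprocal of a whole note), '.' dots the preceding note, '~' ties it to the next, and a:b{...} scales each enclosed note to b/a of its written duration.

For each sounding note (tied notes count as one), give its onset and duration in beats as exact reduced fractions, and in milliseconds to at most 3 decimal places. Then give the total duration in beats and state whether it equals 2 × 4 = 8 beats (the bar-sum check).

1) 0.0ms=0b +1714.286ms=2b
2) 1714.286ms=2b +1714.286ms=2b
3) 3428.571ms=4b +489.796ms=4/7b
4) 3918.367ms=32/7b +979.592ms=8/7b
5) 4897.959ms=40/7b +979.592ms=8/7b
6) 5877.551ms=48/7b +489.796ms=4/7b
7) 6367.347ms=52/7b +489.796ms=4/7b
Σ=8b of 8 (70bpm 4/4) — PASS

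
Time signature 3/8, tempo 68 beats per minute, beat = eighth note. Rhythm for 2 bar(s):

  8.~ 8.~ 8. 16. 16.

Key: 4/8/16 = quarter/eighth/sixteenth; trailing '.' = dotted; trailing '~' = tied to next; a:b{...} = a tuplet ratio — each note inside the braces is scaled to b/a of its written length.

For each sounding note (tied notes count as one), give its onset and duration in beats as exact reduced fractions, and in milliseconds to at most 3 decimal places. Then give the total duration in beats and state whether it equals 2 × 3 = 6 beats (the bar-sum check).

1) 0.0ms=0b +3970.588ms=9/2b
2) 3970.588ms=9/2b +661.765ms=3/4b
3) 4632.353ms=21/4b +661.765ms=3/4b
Σ=6b of 6 (68bpm 3/8) — PASS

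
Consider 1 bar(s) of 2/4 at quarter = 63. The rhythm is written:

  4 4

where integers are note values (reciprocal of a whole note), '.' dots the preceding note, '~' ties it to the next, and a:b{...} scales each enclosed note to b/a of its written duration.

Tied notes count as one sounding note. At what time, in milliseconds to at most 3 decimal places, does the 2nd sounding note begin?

note 2 onset = 1b = 952.381ms

1. 0.0ms @ 0 + 952.381ms (1)
2. 952.381ms @ 1 + 952.381ms (1)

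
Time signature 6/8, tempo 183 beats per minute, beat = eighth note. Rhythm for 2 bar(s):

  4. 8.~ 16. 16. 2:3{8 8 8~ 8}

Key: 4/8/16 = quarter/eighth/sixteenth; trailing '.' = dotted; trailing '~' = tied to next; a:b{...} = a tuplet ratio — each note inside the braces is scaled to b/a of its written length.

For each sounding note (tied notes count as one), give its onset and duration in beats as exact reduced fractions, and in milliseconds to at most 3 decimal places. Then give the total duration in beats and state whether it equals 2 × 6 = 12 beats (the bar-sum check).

1) 0.0ms=0b +983.607ms=3b
2) 983.607ms=3b +737.705ms=9/4b
3) 1721.311ms=21/4b +245.902ms=3/4b
4) 1967.213ms=6b +491.803ms=3/2b
5) 2459.016ms=15/2b +491.803ms=3/2b
6) 2950.82ms=9b +983.607ms=3b
Σ=12b of 12 (183bpm 6/8) — PASS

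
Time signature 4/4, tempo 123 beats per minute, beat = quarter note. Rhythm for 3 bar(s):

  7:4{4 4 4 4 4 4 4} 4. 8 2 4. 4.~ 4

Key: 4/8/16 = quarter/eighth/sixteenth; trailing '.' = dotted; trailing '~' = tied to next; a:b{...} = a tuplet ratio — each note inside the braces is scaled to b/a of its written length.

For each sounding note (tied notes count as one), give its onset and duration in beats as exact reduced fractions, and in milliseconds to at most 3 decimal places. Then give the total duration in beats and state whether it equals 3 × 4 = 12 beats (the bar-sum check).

1) 0.0ms=0b +278.746ms=4/7b
2) 278.746ms=4/7b +278.746ms=4/7b
3) 557.491ms=8/7b +278.746ms=4/7b
4) 836.237ms=12/7b +278.746ms=4/7b
5) 1114.983ms=16/7b +278.746ms=4/7b
6) 1393.728ms=20/7b +278.746ms=4/7b
7) 1672.474ms=24/7b +278.746ms=4/7b
8) 1951.22ms=4b +731.707ms=3/2b
9) 2682.927ms=11/2b +243.902ms=1/2b
10) 2926.829ms=6b +975.61ms=2b
11) 3902.439ms=8b +731.707ms=3/2b
12) 4634.146ms=19/2b +1219.512ms=5/2b
Σ=12b of 12 (123bpm 4/4) — PASS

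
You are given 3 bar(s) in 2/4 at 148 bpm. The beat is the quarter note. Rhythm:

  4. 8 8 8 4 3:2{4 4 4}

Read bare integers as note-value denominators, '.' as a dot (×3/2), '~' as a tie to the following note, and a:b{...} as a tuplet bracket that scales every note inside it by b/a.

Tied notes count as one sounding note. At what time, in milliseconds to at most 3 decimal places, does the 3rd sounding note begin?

note 3 onset = 2b = 810.811ms

1. 0.0ms @ 0 + 608.108ms (3/2)
2. 608.108ms @ 3/2 + 202.703ms (1/2)
3. 810.811ms @ 2 + 202.703ms (1/2)
4. 1013.514ms @ 5/2 + 202.703ms (1/2)
5. 1216.216ms @ 3 + 405.405ms (1)
6. 1621.622ms @ 4 + 270.27ms (2/3)
7. 1891.892ms @ 14/3 + 270.27ms (2/3)
8. 2162.162ms @ 16/3 + 270.27ms (2/3)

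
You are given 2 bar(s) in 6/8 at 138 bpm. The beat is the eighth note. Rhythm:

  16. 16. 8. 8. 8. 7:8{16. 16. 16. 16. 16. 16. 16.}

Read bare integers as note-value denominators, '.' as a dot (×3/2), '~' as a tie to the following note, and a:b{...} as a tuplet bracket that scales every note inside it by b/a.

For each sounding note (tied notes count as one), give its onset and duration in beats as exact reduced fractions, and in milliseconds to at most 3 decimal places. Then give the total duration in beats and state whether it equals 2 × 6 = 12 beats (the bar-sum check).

1) 0.0ms=0b +326.087ms=3/4b
2) 326.087ms=3/4b +326.087ms=3/4b
3) 652.174ms=3/2b +652.174ms=3/2b
4) 1304.348ms=3b +652.174ms=3/2b
5) 1956.522ms=9/2b +652.174ms=3/2b
6) 2608.696ms=6b +372.671ms=6/7b
7) 2981.366ms=48/7b +372.671ms=6/7b
8) 3354.037ms=54/7b +372.671ms=6/7b
9) 3726.708ms=60/7b +372.671ms=6/7b
10) 4099.379ms=66/7b +372.671ms=6/7b
11) 4472.05ms=72/7b +372.671ms=6/7b
12) 4844.72ms=78/7b +372.671ms=6/7b
Σ=12b of 12 (138bpm 6/8) — PASS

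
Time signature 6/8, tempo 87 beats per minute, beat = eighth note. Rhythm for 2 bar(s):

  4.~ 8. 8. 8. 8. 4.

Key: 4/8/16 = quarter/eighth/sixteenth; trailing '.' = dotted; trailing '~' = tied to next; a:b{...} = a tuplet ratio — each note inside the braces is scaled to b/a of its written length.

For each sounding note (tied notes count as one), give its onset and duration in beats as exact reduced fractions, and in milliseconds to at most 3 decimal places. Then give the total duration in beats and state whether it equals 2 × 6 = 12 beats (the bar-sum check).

1) 0.0ms=0b +3103.448ms=9/2b
2) 3103.448ms=9/2b +1034.483ms=3/2b
3) 4137.931ms=6b +1034.483ms=3/2b
4) 5172.414ms=15/2b +1034.483ms=3/2b
5) 6206.897ms=9b +2068.966ms=3b
Σ=12b of 12 (87bpm 6/8) — PASS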